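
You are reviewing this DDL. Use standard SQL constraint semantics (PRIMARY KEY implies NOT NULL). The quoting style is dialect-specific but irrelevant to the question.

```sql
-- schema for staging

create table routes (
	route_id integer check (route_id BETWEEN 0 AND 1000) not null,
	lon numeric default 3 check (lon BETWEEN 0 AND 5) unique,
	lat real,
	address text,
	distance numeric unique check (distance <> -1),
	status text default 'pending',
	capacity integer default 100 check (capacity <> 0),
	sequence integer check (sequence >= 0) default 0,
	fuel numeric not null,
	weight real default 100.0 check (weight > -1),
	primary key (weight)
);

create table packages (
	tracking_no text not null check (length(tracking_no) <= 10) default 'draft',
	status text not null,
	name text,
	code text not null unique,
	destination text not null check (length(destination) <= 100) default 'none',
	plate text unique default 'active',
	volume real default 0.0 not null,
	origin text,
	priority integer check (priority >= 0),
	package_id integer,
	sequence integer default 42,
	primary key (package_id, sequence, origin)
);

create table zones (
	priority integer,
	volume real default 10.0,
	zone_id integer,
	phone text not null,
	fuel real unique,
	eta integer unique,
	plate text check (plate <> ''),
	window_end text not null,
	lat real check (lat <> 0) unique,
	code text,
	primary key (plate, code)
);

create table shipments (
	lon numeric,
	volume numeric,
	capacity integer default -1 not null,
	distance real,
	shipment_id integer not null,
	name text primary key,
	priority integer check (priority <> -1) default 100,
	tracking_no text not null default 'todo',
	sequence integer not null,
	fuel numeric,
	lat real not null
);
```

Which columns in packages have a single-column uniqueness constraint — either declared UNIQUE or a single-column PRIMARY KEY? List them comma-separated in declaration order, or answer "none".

- tracking_no: no UNIQUE or single-column PK constraint.
- status: no UNIQUE or single-column PK constraint.
- name: no UNIQUE or single-column PK constraint.
- code: declared UNIQUE → unique.
- destination: no UNIQUE or single-column PK constraint.
- plate: declared UNIQUE → unique.
- volume: no UNIQUE or single-column PK constraint.
- origin: part of a composite PRIMARY KEY — only the tuple is unique, not this column on its own.
- priority: no UNIQUE or single-column PK constraint.
- package_id: part of a composite PRIMARY KEY — only the tuple is unique, not this column on its own.
- sequence: part of a composite PRIMARY KEY — only the tuple is unique, not this column on its own.

code, plate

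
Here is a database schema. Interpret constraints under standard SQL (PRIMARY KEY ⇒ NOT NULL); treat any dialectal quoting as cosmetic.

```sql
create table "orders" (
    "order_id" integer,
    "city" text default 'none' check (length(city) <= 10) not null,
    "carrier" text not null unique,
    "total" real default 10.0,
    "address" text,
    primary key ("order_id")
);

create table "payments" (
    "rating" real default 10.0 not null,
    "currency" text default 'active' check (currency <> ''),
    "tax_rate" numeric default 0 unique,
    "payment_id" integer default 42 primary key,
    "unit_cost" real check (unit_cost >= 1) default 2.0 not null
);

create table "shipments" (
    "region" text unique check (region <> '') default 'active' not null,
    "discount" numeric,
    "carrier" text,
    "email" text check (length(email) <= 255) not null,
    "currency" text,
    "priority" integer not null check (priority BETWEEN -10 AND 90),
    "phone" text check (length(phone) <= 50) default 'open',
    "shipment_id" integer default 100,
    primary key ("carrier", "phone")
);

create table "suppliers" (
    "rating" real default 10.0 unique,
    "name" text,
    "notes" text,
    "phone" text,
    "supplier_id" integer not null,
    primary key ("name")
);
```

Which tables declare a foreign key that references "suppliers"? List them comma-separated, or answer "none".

none

No REFERENCES clause anywhere in the schema names suppliers.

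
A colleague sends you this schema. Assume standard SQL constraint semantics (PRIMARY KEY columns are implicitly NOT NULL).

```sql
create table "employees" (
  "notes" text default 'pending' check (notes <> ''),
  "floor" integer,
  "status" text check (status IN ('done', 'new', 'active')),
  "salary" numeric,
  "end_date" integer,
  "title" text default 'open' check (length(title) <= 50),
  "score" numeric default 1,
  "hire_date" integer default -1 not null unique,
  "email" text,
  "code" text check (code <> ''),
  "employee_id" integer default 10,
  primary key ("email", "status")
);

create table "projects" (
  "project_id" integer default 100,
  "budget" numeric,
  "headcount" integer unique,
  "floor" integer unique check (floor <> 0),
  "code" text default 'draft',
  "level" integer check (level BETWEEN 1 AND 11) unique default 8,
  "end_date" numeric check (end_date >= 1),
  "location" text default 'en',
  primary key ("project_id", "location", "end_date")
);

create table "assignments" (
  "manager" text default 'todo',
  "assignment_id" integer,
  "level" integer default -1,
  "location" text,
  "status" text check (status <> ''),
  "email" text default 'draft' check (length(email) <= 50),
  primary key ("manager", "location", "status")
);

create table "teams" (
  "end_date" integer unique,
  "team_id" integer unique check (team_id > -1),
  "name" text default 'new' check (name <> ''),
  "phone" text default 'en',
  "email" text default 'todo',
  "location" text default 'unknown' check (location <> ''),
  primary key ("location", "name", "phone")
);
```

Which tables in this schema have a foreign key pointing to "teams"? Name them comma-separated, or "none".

No REFERENCES clause anywhere in the schema names teams.

none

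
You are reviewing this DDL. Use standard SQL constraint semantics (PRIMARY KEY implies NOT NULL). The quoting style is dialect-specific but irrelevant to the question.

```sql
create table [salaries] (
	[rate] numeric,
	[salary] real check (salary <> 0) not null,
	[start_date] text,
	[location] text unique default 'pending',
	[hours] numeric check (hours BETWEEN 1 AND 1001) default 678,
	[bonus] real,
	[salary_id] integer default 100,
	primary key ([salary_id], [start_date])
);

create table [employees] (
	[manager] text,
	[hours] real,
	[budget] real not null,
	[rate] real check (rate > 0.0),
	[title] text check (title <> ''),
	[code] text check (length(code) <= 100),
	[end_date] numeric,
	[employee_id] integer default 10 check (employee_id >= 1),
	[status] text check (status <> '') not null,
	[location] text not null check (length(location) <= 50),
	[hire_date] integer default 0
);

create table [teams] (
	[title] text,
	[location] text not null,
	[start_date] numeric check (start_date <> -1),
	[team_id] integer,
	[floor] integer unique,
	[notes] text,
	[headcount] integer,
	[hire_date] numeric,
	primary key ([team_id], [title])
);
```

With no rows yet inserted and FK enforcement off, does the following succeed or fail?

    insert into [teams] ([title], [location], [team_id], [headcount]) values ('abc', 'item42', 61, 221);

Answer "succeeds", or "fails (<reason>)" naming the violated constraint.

succeeds

NOT NULL columns: location is supplied; team_id is supplied; title is supplied.
No constraint is violated.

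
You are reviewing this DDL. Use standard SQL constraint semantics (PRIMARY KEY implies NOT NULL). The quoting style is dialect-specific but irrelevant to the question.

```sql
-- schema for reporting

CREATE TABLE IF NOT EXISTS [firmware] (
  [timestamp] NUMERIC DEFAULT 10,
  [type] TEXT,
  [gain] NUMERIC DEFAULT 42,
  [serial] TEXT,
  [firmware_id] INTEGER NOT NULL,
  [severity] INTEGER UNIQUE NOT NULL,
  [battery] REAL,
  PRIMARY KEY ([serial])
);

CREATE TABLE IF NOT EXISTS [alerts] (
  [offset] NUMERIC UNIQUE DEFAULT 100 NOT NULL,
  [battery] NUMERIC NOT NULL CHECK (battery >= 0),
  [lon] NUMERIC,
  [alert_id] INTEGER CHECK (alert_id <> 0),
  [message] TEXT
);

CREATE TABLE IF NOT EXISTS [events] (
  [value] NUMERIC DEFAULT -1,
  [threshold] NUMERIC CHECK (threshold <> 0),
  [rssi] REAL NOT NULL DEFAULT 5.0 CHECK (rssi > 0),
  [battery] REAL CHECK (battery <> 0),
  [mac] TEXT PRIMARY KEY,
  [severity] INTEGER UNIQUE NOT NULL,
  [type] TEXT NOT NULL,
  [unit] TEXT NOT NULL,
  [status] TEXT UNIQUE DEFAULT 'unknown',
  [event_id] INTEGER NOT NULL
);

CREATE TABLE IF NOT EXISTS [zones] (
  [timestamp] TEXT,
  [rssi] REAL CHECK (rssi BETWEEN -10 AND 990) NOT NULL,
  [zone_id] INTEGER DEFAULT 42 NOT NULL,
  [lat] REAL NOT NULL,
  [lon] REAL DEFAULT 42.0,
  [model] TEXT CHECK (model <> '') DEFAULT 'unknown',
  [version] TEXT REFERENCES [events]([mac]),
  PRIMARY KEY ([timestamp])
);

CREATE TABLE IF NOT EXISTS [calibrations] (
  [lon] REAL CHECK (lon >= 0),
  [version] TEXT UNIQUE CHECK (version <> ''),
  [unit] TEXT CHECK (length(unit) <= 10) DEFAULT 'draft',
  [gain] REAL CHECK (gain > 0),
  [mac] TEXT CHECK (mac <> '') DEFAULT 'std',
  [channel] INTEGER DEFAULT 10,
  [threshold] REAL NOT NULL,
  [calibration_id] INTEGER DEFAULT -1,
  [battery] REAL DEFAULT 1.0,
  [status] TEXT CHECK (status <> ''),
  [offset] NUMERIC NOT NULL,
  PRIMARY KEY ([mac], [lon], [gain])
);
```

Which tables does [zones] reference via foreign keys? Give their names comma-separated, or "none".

events

- version REFERENCES events(mac).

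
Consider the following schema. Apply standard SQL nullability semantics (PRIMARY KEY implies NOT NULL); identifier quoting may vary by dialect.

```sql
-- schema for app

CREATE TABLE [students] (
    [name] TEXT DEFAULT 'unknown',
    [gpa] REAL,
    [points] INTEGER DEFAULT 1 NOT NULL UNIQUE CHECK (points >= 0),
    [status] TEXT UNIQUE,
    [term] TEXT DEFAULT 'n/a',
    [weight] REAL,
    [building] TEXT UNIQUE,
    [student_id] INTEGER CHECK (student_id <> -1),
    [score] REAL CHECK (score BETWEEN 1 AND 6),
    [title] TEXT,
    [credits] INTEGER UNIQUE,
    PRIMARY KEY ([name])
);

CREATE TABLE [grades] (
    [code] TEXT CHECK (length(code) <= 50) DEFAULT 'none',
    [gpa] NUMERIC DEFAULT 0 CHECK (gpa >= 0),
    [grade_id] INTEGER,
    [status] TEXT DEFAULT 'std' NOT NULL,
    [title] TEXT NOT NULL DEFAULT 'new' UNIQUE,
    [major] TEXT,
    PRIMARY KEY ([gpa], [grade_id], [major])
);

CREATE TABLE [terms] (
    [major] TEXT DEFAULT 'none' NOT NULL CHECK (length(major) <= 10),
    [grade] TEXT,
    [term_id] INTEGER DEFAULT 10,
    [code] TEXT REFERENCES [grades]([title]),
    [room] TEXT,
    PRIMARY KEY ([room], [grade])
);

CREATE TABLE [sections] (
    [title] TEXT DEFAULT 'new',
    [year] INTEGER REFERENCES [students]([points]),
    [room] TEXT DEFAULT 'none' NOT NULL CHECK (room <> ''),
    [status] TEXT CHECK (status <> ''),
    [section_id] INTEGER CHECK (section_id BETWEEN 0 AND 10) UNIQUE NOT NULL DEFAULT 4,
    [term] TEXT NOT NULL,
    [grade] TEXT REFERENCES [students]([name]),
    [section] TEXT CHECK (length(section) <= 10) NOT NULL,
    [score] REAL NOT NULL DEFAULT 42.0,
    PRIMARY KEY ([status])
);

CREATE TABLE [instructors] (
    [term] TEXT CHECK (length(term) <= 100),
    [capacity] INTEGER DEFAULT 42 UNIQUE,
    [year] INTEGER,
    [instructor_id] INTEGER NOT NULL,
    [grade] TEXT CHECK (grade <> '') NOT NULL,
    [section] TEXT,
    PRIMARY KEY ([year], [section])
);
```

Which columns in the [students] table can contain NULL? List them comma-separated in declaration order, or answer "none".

gpa, status, term, weight, building, student_id, score, title, credits

- name: part of the PRIMARY KEY, which implies NOT NULL → not nullable.
- gpa: no NOT NULL constraint applies → nullable.
- points: declared NOT NULL → not nullable.
- status: UNIQUE does not imply NOT NULL → nullable.
- term: DEFAULT only fills an omitted column; an explicit NULL is still allowed → nullable.
- weight: no NOT NULL constraint applies → nullable.
- building: UNIQUE does not imply NOT NULL → nullable.
- student_id: CHECK does not forbid NULL (a CHECK constraint passes when its expression is NULL) → nullable.
- score: CHECK does not forbid NULL (a CHECK constraint passes when its expression is NULL) → nullable.
- title: no NOT NULL constraint applies → nullable.
- credits: UNIQUE does not imply NOT NULL → nullable.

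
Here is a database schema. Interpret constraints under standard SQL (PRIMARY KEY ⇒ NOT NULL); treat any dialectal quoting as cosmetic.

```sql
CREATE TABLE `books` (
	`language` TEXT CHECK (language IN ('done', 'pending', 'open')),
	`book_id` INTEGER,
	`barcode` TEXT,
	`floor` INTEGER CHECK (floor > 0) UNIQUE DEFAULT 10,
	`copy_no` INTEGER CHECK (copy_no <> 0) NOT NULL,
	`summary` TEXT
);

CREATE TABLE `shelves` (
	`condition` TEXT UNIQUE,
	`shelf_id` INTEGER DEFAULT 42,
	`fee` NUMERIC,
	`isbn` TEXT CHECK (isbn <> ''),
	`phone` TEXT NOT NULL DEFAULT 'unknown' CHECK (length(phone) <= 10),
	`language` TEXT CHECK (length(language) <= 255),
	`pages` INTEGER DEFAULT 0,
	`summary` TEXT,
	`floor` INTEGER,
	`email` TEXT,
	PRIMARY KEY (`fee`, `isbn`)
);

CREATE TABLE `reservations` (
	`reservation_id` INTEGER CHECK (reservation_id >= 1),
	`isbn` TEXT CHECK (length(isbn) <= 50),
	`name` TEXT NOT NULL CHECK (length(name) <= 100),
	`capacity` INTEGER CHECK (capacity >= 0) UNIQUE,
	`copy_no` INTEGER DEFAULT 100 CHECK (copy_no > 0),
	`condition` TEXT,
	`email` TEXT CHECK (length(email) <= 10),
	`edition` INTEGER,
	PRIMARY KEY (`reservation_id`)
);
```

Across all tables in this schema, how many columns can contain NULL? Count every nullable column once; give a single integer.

18

books: 5 nullable (language, book_id, barcode, floor, summary — PK none and explicit NOT NULL columns excluded).
shelves: 7 nullable (condition, shelf_id, language, pages, summary, floor, email — PK (fee, isbn) and explicit NOT NULL columns excluded).
reservations: 6 nullable (isbn, capacity, copy_no, condition, email, edition — PK (reservation_id) and explicit NOT NULL columns excluded).
Total: 5 + 7 + 6 = 18.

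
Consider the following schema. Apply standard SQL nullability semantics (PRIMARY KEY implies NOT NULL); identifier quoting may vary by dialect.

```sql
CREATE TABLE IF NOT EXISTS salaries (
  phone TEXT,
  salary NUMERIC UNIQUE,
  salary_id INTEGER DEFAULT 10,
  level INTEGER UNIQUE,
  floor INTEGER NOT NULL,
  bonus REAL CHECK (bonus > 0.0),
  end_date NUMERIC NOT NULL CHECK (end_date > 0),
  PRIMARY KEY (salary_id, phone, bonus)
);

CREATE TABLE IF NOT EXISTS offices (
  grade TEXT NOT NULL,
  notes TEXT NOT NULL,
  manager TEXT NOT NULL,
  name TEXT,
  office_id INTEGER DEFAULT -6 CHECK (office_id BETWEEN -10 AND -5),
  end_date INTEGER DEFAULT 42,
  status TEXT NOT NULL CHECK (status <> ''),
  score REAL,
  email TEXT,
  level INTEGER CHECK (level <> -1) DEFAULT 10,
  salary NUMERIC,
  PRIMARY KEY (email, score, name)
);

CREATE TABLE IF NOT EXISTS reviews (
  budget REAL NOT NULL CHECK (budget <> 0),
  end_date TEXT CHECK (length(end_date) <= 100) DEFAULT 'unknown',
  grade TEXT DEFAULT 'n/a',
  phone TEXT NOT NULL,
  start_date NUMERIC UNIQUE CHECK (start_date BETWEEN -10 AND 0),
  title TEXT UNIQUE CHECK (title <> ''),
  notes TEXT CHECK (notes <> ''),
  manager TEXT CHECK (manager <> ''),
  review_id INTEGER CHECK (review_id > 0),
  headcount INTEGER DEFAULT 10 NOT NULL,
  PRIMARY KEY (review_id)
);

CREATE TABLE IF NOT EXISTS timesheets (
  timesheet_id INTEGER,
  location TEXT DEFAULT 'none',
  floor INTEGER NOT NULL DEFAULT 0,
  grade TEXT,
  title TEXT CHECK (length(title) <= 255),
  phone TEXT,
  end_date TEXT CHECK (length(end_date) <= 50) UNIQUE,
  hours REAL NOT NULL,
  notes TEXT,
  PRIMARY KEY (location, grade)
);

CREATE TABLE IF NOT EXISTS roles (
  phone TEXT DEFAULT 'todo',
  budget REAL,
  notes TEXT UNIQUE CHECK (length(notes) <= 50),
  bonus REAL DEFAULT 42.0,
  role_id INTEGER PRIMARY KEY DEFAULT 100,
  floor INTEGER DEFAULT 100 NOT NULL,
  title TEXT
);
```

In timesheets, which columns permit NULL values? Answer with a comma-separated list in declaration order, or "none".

timesheet_id, title, phone, end_date, notes

- timesheet_id: no NOT NULL constraint applies → nullable.
- location: part of the PRIMARY KEY, which implies NOT NULL → not nullable.
- floor: declared NOT NULL → not nullable.
- grade: part of the PRIMARY KEY, which implies NOT NULL → not nullable.
- title: CHECK does not forbid NULL (a CHECK constraint passes when its expression is NULL) → nullable.
- phone: no NOT NULL constraint applies → nullable.
- end_date: CHECK does not forbid NULL (a CHECK constraint passes when its expression is NULL) → nullable.
- hours: declared NOT NULL → not nullable.
- notes: no NOT NULL constraint applies → nullable.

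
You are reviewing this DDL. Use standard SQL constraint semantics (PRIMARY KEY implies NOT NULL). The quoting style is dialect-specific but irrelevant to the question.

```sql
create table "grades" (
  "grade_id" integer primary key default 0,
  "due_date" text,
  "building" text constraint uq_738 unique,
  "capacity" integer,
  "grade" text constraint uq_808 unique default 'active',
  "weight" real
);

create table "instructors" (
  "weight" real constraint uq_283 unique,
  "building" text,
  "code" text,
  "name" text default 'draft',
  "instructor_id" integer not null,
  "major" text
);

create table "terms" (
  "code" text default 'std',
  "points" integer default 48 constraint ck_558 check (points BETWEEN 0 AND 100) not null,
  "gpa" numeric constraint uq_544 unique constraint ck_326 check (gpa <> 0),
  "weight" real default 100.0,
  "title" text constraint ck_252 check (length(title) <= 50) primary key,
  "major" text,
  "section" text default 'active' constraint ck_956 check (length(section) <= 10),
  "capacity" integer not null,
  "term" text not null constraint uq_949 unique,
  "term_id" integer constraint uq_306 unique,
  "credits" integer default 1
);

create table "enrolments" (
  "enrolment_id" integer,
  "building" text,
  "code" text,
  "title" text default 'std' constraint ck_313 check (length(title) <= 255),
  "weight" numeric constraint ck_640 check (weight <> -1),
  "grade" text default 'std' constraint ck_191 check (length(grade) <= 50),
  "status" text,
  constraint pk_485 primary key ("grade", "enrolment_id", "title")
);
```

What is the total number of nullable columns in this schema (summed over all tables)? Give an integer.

grades: 5 nullable (due_date, building, capacity, grade, weight — PK (grade_id) and explicit NOT NULL columns excluded).
instructors: 5 nullable (weight, building, code, name, major — PK none and explicit NOT NULL columns excluded).
terms: 7 nullable (code, gpa, weight, major, section, term_id, credits — PK (title) and explicit NOT NULL columns excluded).
enrolments: 4 nullable (building, code, weight, status — PK (grade, enrolment_id, title) and explicit NOT NULL columns excluded).
Total: 5 + 5 + 7 + 4 = 21.

21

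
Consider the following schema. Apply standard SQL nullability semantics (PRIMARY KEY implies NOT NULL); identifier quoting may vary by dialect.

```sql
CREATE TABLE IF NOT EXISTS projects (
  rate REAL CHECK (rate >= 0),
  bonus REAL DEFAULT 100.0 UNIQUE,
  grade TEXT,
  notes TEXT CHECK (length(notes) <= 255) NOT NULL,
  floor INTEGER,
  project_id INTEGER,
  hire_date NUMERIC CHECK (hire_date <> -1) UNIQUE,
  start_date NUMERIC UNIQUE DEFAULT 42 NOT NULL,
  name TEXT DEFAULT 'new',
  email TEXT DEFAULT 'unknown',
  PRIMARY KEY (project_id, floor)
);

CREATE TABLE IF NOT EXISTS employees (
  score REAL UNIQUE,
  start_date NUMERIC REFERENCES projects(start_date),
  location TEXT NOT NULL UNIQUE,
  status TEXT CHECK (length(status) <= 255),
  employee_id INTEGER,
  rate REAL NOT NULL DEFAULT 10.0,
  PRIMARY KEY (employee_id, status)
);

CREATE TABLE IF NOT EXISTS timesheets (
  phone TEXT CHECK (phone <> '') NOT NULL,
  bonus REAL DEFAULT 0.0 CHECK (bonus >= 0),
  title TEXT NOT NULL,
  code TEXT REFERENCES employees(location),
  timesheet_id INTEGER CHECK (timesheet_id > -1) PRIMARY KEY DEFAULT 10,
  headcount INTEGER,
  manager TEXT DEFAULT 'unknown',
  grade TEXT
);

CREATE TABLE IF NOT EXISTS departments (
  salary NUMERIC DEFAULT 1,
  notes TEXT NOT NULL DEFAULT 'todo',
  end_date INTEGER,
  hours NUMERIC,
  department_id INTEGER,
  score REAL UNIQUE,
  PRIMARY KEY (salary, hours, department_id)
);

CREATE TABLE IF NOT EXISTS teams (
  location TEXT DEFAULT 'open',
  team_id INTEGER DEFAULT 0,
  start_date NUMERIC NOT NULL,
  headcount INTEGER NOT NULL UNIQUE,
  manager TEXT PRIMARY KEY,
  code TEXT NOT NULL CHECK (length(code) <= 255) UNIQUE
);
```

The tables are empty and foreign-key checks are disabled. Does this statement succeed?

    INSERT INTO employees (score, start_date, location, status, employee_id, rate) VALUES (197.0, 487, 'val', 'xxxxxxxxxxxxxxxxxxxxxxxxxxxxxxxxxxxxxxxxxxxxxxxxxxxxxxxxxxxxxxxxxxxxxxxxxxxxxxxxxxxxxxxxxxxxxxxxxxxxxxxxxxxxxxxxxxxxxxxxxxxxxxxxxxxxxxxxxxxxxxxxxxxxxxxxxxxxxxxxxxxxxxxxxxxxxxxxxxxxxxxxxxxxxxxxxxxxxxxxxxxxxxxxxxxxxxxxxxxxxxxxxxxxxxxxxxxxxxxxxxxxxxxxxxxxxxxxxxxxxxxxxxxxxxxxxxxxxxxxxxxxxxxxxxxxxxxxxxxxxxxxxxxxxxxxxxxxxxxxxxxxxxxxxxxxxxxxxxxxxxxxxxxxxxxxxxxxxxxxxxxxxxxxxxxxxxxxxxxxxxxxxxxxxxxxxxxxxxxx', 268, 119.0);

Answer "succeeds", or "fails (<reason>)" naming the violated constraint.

The value 'xxxxxxxxxxxxxxxxxxxxxxxxxxxxxxxxxxxxxxxxxxxxxxxxxxxxxxxxxxxxxxxxxxxxxxxxxxxxxxxxxxxxxxxxxxxxxxxxxxxxxxxxxxxxxxxxxxxxxxxxxxxxxxxxxxxxxxxxxxxxxxxxxxxxxxxxxxxxxxxxxxxxxxxxxxxxxxxxxxxxxxxxxxxxxxxxxxxxxxxxxxxxxxxxxxxxxxxxxxxxxxxxxxxxxxxxxxxxxxxxxxxxxxxxxxxxxxxxxxxxxxxxxxxxxxxxxxxxxxxxxxxxxxxxxxxxxxxxxxxxxxxxxxxxxxxxxxxxxxxxxxxxxxxxxxxxxxxxxxxxxxxxxxxxxxxxxxxxxxxxxxxxxxxxxxxxxxxxxxxxxxxxxxxxxxxxxxxxxxxx' for status violates CHECK (length(status) <= 255).

fails (CHECK on status)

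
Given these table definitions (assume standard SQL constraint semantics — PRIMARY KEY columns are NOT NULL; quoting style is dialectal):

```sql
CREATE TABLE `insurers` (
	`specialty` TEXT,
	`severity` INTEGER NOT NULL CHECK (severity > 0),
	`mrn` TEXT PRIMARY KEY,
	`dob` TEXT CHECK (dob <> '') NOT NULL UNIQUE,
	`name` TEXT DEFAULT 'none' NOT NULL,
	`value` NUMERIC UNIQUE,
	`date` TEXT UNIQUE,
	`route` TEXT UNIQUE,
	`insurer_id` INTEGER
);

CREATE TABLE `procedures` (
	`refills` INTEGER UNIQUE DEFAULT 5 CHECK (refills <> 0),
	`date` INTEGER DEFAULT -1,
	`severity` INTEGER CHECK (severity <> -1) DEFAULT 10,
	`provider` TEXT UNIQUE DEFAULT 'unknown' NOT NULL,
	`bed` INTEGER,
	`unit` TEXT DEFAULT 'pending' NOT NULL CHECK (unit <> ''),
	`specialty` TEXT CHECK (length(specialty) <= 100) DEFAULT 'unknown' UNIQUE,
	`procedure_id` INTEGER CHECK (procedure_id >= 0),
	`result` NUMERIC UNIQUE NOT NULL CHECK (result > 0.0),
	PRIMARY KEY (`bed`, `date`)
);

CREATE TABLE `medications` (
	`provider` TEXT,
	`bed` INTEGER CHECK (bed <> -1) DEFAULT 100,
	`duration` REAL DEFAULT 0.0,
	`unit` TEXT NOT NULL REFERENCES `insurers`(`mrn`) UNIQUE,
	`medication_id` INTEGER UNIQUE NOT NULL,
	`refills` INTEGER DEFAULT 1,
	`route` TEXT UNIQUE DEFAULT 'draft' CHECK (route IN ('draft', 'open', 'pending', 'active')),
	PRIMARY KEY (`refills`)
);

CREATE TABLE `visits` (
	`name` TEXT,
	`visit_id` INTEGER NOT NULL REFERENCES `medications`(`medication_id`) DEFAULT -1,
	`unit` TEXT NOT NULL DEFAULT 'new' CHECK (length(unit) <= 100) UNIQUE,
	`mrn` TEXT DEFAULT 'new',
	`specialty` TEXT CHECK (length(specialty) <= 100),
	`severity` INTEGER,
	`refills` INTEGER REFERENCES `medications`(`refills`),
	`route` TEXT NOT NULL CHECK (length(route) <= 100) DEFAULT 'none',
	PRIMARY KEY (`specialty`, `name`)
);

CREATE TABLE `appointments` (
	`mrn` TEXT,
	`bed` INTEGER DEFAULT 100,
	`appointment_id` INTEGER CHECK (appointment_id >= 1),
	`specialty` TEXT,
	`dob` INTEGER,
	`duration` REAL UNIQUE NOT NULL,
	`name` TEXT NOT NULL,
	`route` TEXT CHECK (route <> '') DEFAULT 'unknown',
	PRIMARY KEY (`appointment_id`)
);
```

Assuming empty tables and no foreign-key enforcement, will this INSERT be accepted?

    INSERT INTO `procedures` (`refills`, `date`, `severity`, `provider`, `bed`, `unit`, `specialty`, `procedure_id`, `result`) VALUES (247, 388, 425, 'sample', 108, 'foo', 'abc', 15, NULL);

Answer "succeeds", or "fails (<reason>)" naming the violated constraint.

result is explicitly set to NULL, but result is declared NOT NULL.

fails (NOT NULL on result)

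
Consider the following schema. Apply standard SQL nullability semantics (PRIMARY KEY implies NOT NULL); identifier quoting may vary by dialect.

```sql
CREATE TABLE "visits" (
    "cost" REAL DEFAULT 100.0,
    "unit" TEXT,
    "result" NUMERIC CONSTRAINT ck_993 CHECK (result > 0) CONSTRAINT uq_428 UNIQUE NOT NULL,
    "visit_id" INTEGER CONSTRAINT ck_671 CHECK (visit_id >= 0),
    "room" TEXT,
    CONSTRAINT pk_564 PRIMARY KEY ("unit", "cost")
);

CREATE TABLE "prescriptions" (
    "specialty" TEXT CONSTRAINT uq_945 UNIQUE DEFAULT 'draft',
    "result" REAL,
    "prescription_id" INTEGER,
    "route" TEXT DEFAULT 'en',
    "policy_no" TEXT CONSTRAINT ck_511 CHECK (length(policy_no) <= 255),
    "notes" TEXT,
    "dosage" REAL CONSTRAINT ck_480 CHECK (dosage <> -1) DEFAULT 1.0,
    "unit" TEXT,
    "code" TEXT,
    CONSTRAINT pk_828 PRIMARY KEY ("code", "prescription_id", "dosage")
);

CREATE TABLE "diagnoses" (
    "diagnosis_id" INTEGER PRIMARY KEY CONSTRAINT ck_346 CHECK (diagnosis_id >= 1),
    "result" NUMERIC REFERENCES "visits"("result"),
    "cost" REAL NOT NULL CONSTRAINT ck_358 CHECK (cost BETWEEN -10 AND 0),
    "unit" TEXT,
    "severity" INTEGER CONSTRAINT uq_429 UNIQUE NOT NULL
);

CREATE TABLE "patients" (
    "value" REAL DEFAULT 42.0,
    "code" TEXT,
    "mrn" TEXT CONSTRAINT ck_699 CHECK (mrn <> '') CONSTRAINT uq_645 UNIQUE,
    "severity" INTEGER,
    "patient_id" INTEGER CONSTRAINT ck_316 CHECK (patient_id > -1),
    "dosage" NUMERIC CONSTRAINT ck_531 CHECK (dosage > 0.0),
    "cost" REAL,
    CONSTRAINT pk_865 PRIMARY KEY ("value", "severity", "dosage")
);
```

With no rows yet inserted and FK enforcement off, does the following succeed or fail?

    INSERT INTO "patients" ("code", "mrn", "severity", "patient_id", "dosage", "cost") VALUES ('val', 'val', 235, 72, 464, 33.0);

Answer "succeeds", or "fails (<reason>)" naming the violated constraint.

succeeds

NOT NULL columns: dosage is supplied; severity is supplied; value defaults to 42.0.
CHECK constraints: 'val' satisfies (mrn <> ''); 72 satisfies (patient_id > -1); 464 satisfies (dosage > 0.0).
No constraint is violated.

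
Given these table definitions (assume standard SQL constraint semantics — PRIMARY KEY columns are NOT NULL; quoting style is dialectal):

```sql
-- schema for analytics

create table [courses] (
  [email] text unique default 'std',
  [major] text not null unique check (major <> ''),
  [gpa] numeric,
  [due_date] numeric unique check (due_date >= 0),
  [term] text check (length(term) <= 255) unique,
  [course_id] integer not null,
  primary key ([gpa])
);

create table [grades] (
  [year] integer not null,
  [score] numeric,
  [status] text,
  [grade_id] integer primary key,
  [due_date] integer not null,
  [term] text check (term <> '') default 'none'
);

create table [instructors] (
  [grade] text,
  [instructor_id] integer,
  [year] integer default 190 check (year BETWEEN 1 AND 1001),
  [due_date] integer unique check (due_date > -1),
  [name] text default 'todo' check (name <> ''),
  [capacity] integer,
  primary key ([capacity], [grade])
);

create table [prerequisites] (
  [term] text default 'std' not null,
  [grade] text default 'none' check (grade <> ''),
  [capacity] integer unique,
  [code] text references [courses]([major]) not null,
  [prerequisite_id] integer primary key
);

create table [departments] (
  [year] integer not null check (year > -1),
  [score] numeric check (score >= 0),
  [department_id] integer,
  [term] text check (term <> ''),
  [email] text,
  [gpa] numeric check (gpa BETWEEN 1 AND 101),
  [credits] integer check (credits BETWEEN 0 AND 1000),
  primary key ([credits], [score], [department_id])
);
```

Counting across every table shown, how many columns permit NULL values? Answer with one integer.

courses: 3 nullable (email, due_date, term — PK (gpa) and explicit NOT NULL columns excluded).
grades: 3 nullable (score, status, term — PK (grade_id) and explicit NOT NULL columns excluded).
instructors: 4 nullable (instructor_id, year, due_date, name — PK (capacity, grade) and explicit NOT NULL columns excluded).
prerequisites: 2 nullable (grade, capacity — PK (prerequisite_id) and explicit NOT NULL columns excluded).
departments: 3 nullable (term, email, gpa — PK (credits, score, department_id) and explicit NOT NULL columns excluded).
Total: 3 + 3 + 4 + 2 + 3 = 15.

15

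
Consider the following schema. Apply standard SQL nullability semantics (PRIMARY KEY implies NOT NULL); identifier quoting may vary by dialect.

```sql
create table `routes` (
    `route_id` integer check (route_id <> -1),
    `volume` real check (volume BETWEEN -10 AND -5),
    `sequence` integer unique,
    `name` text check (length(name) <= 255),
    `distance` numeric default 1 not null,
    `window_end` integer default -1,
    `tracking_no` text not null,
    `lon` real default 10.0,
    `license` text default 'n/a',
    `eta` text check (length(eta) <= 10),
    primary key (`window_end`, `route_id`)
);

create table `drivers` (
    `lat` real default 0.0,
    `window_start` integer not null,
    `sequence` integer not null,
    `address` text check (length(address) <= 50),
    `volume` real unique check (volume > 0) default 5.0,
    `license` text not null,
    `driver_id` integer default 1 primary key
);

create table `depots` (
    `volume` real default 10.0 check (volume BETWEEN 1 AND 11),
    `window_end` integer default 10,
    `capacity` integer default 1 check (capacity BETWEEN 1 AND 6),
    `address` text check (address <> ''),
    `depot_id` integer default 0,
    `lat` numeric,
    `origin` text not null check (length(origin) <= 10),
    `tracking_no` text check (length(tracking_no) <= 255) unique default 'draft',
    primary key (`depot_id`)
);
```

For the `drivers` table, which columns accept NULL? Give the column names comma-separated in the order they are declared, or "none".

- lat: DEFAULT only fills an omitted column; an explicit NULL is still allowed → nullable.
- window_start: declared NOT NULL → not nullable.
- sequence: declared NOT NULL → not nullable.
- address: CHECK does not forbid NULL (a CHECK constraint passes when its expression is NULL) → nullable.
- volume: CHECK does not forbid NULL (a CHECK constraint passes when its expression is NULL) → nullable.
- license: declared NOT NULL → not nullable.
- driver_id: part of the PRIMARY KEY, which implies NOT NULL → not nullable.

lat, address, volume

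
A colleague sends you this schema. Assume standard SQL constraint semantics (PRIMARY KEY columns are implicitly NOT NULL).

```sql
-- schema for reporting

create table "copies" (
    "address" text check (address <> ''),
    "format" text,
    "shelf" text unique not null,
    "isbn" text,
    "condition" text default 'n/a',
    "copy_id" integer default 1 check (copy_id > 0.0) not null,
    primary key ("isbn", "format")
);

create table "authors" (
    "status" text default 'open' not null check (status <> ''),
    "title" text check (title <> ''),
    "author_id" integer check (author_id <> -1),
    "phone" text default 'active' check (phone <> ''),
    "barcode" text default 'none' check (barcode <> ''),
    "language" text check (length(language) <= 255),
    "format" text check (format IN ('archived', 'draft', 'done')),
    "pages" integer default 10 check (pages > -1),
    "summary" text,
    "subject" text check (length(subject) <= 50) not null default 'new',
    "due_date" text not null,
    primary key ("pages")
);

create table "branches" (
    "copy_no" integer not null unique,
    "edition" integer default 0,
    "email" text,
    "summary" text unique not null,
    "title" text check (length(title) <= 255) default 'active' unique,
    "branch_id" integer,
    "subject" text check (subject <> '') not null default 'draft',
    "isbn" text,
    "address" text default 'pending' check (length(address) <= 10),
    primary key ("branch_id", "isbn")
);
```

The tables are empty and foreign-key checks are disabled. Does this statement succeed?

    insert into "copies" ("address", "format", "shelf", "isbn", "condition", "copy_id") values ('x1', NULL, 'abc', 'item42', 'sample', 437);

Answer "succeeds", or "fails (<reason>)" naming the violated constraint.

fails (NOT NULL on format)

format is explicitly set to NULL, but format is part of the PRIMARY KEY (implied NOT NULL).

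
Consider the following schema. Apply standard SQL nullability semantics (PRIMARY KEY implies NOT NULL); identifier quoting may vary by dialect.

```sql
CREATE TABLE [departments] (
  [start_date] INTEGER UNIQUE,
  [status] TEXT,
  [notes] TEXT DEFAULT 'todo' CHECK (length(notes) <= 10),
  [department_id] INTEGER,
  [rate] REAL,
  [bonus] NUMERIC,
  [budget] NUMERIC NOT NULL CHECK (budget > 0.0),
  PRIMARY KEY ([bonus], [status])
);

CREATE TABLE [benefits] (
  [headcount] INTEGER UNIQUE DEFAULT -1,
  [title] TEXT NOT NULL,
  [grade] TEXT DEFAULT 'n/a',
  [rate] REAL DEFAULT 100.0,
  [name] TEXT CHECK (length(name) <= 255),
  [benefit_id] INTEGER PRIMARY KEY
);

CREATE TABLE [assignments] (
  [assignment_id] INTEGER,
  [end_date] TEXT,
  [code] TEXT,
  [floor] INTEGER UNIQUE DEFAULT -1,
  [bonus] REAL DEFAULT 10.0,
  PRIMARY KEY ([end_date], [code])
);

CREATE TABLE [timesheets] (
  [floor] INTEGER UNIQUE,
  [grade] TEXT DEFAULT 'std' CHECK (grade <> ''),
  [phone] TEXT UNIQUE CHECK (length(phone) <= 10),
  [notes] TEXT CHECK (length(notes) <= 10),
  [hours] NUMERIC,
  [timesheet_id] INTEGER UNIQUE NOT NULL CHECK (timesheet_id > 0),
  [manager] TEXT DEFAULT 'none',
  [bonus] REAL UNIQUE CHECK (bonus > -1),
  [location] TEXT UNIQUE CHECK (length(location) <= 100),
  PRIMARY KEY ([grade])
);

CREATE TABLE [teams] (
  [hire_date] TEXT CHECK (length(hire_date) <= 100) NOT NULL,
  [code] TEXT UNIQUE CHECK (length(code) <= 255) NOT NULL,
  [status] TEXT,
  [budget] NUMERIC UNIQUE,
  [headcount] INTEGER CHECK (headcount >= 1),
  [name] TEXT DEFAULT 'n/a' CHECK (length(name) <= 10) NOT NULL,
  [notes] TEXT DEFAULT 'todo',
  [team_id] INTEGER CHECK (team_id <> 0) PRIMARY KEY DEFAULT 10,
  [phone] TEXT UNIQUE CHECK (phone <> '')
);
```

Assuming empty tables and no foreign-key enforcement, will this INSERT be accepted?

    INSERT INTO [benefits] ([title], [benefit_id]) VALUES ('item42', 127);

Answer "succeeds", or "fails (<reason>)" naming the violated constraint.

succeeds

NOT NULL columns: benefit_id is supplied; title is supplied.
No constraint is violated.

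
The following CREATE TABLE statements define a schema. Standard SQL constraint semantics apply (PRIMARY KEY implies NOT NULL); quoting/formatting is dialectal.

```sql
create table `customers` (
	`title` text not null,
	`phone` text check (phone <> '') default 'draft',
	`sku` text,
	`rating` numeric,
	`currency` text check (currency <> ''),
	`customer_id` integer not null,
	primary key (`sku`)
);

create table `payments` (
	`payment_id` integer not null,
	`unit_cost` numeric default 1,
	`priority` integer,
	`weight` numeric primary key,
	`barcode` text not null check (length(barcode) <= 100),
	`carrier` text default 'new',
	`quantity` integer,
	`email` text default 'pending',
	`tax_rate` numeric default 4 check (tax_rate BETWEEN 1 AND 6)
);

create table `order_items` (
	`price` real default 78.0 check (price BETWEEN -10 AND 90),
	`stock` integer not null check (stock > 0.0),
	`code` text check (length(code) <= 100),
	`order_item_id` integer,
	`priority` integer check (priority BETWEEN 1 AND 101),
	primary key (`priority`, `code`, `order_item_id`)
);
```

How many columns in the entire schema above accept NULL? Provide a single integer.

10

customers: 3 nullable (phone, rating, currency — PK (sku) and explicit NOT NULL columns excluded).
payments: 6 nullable (unit_cost, priority, carrier, quantity, email, tax_rate — PK (weight) and explicit NOT NULL columns excluded).
order_items: 1 nullable (price — PK (priority, code, order_item_id) and explicit NOT NULL columns excluded).
Total: 3 + 6 + 1 = 10.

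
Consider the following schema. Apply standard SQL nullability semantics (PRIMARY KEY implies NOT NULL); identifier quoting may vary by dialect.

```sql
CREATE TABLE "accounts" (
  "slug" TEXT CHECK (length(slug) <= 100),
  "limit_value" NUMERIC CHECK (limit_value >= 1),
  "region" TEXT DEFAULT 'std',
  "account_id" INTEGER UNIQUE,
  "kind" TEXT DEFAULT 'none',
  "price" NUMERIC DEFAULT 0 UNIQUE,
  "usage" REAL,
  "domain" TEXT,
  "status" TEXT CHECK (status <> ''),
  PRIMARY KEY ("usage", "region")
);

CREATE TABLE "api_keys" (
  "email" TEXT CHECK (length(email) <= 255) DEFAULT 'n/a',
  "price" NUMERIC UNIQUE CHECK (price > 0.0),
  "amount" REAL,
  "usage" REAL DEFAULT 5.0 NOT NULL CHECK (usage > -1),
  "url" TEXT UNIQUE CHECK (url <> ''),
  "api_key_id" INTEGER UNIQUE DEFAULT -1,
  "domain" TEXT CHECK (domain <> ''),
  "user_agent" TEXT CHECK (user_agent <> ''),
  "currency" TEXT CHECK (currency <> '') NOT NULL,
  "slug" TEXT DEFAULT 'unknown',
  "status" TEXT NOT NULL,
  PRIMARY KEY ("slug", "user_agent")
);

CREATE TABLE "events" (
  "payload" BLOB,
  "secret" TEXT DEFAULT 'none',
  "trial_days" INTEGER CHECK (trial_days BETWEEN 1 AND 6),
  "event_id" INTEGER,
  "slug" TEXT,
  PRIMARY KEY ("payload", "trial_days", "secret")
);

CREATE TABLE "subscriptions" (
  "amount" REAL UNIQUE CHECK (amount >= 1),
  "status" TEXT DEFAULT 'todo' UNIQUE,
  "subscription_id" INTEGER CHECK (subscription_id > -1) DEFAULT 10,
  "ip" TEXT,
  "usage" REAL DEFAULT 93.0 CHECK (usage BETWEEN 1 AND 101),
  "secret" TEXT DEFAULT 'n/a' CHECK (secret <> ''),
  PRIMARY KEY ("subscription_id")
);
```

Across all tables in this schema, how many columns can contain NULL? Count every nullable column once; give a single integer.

accounts: 7 nullable (slug, limit_value, account_id, kind, price, domain, status — PK (usage, region) and explicit NOT NULL columns excluded).
api_keys: 6 nullable (email, price, amount, url, api_key_id, domain — PK (slug, user_agent) and explicit NOT NULL columns excluded).
events: 2 nullable (event_id, slug — PK (payload, trial_days, secret) and explicit NOT NULL columns excluded).
subscriptions: 5 nullable (amount, status, ip, usage, secret — PK (subscription_id) and explicit NOT NULL columns excluded).
Total: 7 + 6 + 2 + 5 = 20.

20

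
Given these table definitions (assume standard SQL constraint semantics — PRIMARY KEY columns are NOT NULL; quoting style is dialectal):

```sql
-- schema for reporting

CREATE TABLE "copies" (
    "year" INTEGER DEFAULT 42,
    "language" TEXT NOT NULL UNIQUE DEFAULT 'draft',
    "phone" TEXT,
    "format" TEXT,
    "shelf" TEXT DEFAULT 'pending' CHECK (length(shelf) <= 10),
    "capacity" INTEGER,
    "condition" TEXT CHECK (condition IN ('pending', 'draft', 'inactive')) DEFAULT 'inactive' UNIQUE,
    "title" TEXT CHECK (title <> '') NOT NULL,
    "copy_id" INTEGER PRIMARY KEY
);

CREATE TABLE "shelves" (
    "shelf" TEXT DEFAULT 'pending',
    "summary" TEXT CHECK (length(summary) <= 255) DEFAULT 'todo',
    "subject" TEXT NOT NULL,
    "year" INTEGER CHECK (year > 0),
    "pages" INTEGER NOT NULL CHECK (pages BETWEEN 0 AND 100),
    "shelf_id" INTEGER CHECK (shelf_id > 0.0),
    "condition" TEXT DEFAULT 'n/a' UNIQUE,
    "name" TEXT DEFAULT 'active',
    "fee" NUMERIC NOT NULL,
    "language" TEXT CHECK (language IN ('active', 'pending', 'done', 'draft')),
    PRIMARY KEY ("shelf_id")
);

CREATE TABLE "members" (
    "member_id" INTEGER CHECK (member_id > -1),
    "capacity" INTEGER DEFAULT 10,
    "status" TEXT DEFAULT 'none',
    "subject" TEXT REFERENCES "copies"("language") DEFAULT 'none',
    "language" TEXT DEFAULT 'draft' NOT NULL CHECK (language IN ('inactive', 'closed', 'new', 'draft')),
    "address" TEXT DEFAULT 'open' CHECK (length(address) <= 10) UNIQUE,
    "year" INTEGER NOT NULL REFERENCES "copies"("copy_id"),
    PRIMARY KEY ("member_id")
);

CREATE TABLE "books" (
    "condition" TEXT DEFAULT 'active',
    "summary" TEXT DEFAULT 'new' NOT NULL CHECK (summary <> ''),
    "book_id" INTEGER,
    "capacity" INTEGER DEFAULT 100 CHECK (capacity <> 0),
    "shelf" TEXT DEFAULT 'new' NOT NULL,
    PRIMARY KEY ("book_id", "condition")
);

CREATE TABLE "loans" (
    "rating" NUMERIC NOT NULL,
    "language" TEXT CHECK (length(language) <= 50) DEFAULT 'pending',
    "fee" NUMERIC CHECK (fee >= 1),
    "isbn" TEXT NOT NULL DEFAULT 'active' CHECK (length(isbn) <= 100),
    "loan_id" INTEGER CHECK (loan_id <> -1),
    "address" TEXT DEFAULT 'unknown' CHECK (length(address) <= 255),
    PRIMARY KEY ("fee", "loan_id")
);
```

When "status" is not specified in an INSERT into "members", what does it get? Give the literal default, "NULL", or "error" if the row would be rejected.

'none'

status has an explicit DEFAULT 'none'.
When the column is omitted from an INSERT, that default is used.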